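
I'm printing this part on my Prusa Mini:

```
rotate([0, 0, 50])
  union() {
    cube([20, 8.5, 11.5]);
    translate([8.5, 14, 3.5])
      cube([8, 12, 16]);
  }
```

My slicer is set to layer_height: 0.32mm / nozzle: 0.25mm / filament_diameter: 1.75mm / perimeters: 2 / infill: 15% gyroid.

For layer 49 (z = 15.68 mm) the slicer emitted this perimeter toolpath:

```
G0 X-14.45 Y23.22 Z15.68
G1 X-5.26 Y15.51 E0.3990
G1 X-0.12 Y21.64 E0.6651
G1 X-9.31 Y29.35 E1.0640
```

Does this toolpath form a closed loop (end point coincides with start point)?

no

Start point (G0): (-14.45, 23.22). End point (last G1): the path does not return to the start — open.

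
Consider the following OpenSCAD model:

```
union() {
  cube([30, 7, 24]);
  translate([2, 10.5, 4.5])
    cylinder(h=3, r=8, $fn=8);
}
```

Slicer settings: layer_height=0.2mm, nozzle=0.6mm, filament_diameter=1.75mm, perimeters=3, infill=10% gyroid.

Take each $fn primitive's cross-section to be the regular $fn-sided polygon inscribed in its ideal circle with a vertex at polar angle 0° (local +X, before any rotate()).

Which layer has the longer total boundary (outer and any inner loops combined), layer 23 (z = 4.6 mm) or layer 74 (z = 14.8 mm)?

Layer 23 (z = 4.6): the cube (footprint 30×7) is included at this height (perimeter 74.00 mm); the r=8 cylinder at (2, 10.5) contributes a regular 8-gon of circumradius 8 (perimeter = 2·8·8.000·sin(180°/8) = 48.98 mm); Taking the union: the regions partially overlap (shared area 27.96 mm²), so the edge portions inside another operand are dropped and the merged outline is re-measured after clipping — boundary = 100.14 mm. So its perimeter = 100.14 mm. Layer 74 (z = 14.8): the cube is present — its section is the full 30×7 rectangle (perimeter 74.00 mm); the cylinder at (2, 10.5) is not intersected at this z (z outside [4.5, 7.5]); Taking the union: only the 30×7 cube is present, so the union is just that shape — boundary = 74.00 mm. So its perimeter = 74.00 mm. Layer 23 is larger (100.14 vs 74.00 mm).

layer 23 (z = 4.6 mm)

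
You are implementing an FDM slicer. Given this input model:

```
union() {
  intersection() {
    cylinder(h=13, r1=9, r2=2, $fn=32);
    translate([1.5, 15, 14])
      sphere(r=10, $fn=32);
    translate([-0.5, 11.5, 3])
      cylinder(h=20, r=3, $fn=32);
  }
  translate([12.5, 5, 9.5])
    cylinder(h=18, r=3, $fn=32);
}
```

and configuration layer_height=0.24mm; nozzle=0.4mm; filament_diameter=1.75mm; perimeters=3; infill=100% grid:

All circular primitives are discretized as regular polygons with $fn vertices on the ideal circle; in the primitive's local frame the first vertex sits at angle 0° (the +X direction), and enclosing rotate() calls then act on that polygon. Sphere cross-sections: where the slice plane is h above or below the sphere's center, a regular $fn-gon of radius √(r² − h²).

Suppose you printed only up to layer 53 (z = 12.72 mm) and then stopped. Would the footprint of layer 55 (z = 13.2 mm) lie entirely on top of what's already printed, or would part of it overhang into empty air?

entirely on top

Compare the two slices. At z = 12.72: the cone (r1=9→r2=2) has section circumradius 2.151 here — a regular 32-gon (area = (32/2)·2.151²·sin(360°/32) = 14.44 mm²); the r=10 sphere at (1.5, 15) slices to a regular 32-gon of circumradius 9.918 (√(r²−h²) with h=1.28 from center) (area = (32/2)·9.918²·sin(360°/32) = 307.03 mm²); the r=3 cylinder at (-0.5, 11.5) gives a regular 32-gon of circumradius 3 (constant along its height) (area = (32/2)·3.000²·sin(360°/32) = 28.09 mm²); Taking the intersection: the r=10 sphere at (1.5, 15) does not overlap the cone (empty); the r=3 cylinder at (-0.5, 11.5) does not overlap the running intersection (empty) — nothing remains; the r=3 cylinder at (12.5, 5) contributes a regular 32-gon of circumradius 3 (area = (32/2)·3.000²·sin(360°/32) = 28.09 mm²); Combining (union): only the r=3 cylinder at (12.5, 5) is present, so the union is just that shape — area = 28.09 mm². At z = 13.2: the cone does not reach this height (z outside [0, 13]); the r=10 sphere at (1.5, 15) slices to a regular 32-gon of circumradius 9.968 (√(r²−h²) with h=0.8 from center) (area = (32/2)·9.968²·sin(360°/32) = 310.15 mm²); the r=3 cylinder at (-0.5, 11.5) gives a regular 32-gon of circumradius 3 (constant along its height) (area = (32/2)·3.000²·sin(360°/32) = 28.09 mm²); Taking the intersection: at least one operand is absent at this height, so nothing remains; the cylinder at (12.5, 5): section is a regular 32-gon, circumradius r=3 (area = (32/2)·3.000²·sin(360°/32) = 28.09 mm²); Combining (union): only the r=3 cylinder at (12.5, 5) is present, so the union is just that shape — area = 28.09 mm². Checking containment: the cross-section at z = 13.2 is a subset of the cross-section at z = 12.72.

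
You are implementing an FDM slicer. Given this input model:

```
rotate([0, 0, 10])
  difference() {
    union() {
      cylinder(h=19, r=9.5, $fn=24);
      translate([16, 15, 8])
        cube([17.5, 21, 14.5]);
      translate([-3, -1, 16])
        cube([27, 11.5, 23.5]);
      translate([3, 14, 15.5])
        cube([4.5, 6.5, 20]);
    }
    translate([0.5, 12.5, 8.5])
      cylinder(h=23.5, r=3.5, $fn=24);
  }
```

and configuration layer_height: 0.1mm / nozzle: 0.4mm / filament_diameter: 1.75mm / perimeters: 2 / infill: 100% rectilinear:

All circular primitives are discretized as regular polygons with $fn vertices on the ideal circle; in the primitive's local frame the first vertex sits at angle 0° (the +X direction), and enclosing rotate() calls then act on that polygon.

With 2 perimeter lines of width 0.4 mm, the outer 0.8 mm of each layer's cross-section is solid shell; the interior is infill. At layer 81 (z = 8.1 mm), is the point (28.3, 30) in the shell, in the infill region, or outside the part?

shell

At z = 8.1 mm: the cylinder: section is a regular 24-gon, circumradius r=9.5; the cube at (16, 15) (footprint 17.5×21) is included at this height; the cube at (-3, -1) is not intersected at this z (z outside [16, 39.5]); the cube at (3, 14) does not reach this height (z outside [15.5, 35.5]); Taking the union: the 2 present regions are separate (no shared area or edge), so areas and boundary lengths simply add and each stays a separate island — 2 connected regions; the cylinder at (0.5, 12.5) does not reach this height (z outside [8.5, 32]); Subtracting the remaining from the first: none of the subtracted shapes is present at this height, so the result so far is unchanged — 2 connected regions; (rotated 10° about Z; rotation is an isometry so areas/perimeters/island counts are preserved). Overall, the cross-section has 2 separate islands. Undo the 10° rotation: the query point maps to (33.080, 24.630) in the un-rotated model frame. The nearest boundary edge runs (33.50, 36.00)→(33.50, 15.00); distance from the point to it = 0.42 mm. (Shell/infill is judged within the island containing the point — the largest one.) The point is inside the cross-section, 0.42 mm from the nearest boundary — within the 0.8 mm shell band (2 × 0.4).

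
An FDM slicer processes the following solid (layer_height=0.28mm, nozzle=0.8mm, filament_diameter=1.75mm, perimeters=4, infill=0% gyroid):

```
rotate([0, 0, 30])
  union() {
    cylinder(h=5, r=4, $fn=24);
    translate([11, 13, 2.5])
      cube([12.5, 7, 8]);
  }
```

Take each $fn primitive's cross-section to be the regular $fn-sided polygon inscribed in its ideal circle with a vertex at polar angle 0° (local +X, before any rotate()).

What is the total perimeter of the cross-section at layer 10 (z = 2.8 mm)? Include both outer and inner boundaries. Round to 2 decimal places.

At z = 2.8 mm: the r=4 cylinder contributes a regular 24-gon of circumradius 4 (perimeter = 2·24·4.000·sin(180°/24) = 25.06 mm); the cube at (11, 13) is present — its section is the full 12.5×7 rectangle (perimeter 39.00 mm); Merging all regions: the 2 present regions are separate (no shared area or edge), so areas and boundary lengths simply add and each stays a separate island — boundary = 64.06 mm; (rotated 30° about Z; rotation is an isometry so areas/perimeters/island counts are preserved). Overall, the cross-section has 2 separate islands. Total boundary length (outer) = 64.06 mm.

64.06 mm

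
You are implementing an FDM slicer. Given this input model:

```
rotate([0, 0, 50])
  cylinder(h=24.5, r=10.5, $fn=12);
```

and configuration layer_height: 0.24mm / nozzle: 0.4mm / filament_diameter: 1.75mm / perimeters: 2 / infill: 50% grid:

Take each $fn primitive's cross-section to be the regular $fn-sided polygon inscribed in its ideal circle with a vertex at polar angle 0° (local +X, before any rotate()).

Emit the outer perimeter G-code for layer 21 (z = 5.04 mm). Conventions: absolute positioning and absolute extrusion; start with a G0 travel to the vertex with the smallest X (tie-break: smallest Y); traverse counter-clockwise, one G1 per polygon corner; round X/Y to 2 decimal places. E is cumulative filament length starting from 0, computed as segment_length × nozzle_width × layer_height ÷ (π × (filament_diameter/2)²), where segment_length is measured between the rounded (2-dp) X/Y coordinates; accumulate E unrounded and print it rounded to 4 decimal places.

At z = 5.04 mm: the r=10.5 cylinder contributes a regular 12-gon of circumradius 10.5; (rotated 50° about Z; rotation is an isometry so areas/perimeters/island counts are preserved). The outline is a single polygon with 12 vertices. Extrusion per mm of travel: 0.4 × 0.24 / (π × 0.875²) = 0.039912. Accumulating E over each segment gives final E = 2.6031.

G0 X-10.34 Y1.82 Z5.04
G1 X-9.87 Y-3.59 E0.2167
G1 X-6.75 Y-8.04 E0.4337
G1 X-1.82 Y-10.34 E0.6508
G1 X3.59 Y-9.87 E0.8675
G1 X8.04 Y-6.75 E1.0844
G1 X10.34 Y-1.82 E1.3016
G1 X9.87 Y3.59 E1.5183
G1 X6.75 Y8.04 E1.7352
G1 X1.82 Y10.34 E1.9523
G1 X-3.59 Y9.87 E2.1691
G1 X-8.04 Y6.75 E2.3860
G1 X-10.34 Y1.82 E2.6031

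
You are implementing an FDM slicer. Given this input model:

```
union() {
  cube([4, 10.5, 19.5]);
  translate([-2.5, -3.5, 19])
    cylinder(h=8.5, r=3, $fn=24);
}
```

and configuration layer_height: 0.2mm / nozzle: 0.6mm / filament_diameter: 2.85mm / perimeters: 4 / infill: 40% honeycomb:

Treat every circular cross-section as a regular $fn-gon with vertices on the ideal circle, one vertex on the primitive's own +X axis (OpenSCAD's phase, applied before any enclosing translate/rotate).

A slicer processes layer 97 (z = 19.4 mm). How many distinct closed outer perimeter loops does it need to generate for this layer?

2

At z = 19.4 mm: the cube (footprint 4×10.5) is included at this height; the r=3 cylinder at (-2.5, -3.5) gives a regular 24-gon of circumradius 3 (constant along its height); Taking the union: the 2 present regions are separate (no shared area or edge), so areas and boundary lengths simply add and each stays a separate island — 2 connected regions. The result has 2 disconnected regions.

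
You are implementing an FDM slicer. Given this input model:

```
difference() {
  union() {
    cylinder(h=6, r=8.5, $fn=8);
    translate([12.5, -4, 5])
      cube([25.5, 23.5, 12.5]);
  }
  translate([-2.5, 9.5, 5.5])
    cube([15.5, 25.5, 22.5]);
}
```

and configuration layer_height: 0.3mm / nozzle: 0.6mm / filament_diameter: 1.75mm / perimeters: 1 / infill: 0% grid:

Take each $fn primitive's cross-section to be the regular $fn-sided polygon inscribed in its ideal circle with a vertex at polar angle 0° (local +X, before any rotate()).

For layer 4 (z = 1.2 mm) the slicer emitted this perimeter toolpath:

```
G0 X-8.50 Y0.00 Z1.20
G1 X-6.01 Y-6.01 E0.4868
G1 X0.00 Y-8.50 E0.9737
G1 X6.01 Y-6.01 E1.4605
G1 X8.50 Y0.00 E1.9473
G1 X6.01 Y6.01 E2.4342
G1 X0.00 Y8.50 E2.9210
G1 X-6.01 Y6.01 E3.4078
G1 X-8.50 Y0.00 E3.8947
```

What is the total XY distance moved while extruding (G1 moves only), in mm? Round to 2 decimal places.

52.04 mm

Sum the Euclidean lengths of each G1 segment: total = 52.04 mm.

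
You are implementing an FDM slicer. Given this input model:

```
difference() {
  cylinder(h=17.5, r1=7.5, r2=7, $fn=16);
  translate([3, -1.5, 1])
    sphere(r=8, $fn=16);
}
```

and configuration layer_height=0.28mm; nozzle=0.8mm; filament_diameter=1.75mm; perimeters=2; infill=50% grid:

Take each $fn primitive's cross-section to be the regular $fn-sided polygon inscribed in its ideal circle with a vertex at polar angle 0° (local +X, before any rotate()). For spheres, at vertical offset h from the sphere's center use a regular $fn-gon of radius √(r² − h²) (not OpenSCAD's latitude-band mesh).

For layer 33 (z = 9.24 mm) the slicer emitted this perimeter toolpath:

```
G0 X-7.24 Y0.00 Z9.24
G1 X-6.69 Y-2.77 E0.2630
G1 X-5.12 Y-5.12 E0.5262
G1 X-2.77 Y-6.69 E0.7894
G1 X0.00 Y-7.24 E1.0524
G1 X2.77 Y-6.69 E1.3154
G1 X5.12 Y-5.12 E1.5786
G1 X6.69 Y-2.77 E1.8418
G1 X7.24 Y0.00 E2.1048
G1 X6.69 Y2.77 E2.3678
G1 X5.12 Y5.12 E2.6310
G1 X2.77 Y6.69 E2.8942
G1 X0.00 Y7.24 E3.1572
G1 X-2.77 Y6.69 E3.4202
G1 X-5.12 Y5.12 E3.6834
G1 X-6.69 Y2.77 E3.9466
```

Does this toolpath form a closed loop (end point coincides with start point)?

no

Start point (G0): (-7.24, 0.00). End point (last G1): the path does not return to the start — open.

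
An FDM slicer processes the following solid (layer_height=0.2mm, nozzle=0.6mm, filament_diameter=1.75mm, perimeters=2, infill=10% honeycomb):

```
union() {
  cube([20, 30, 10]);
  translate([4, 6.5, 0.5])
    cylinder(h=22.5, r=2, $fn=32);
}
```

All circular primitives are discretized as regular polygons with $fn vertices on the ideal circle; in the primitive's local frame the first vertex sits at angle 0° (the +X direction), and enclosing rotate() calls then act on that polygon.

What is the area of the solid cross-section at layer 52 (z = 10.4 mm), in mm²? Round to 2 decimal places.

At z = 10.4 mm: the cube is not intersected at this z (z outside [0, 10]); the r=2 cylinder at (4, 6.5) gives a regular 32-gon of circumradius 2 (constant along its height) (area = (32/2)·2.000²·sin(360°/32) = 12.49 mm²); Taking the union: only the r=2 cylinder at (4, 6.5) is present, so the union is just that shape — area = 12.49 mm². Overall, the cross-section is a single solid region. Net area = 12.49 mm².

12.49 mm²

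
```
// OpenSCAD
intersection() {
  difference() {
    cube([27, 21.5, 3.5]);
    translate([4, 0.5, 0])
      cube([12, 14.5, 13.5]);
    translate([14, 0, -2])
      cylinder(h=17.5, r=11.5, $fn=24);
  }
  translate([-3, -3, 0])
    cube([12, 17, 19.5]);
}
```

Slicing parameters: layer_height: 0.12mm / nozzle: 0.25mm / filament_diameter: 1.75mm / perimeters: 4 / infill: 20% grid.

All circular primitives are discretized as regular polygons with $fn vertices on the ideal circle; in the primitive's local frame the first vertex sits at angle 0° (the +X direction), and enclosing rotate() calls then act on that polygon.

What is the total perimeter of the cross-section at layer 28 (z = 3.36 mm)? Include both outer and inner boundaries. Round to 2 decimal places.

At z = 3.36 mm: the cube (footprint 27×21.5) is included at this height (perimeter 97.00 mm); the 12×14.5 cube at (4, 0.5) contributes its full rectangle (perimeter 53.00 mm); the r=11.5 cylinder at (14, 0) gives a regular 24-gon of circumradius 11.5 (constant along its height) (perimeter = 2·24·11.500·sin(180°/24) = 72.05 mm); Subtracting the remaining from the first: starting from the 27×21.5 cube, the 12×14.5 cube at (4, 0.5) lies wholly inside it (removes its full 174.00 mm² and its 53.00 mm outline becomes a hole wall); the r=11.5 cylinder at (14, 0) partially overlaps it — only the 91.31 mm² overlap (of its 410.75 mm²) is removed, clipping the outline — boundary = 121.00 mm; the cube at (-3, -3) (footprint 12×17) is included at this height (perimeter 58.00 mm); Taking the intersection: the 12×17 cube at (-3, -3) partially overlaps the result so far; clipping to the common part keeps 50.64 mm² — boundary = 34.75 mm. Overall, the cross-section is a single solid region. Total boundary length (outer) = 34.75 mm.

34.75 mm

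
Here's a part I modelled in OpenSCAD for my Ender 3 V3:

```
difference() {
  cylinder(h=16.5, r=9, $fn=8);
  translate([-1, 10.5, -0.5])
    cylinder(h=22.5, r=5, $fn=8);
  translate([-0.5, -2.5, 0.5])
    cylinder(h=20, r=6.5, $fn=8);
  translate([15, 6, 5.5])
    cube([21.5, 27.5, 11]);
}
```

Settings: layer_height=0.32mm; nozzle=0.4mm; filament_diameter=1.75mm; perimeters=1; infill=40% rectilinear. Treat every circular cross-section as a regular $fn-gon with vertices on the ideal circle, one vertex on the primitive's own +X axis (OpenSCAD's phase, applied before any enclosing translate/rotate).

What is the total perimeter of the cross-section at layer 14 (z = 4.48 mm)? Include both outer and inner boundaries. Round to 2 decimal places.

84.65 mm

At z = 4.48 mm: the cylinder: section is a regular 8-gon, circumradius r=9 (perimeter = 2·8·9.000·sin(180°/8) = 55.11 mm); the r=5 cylinder at (-1, 10.5) contributes a regular 8-gon of circumradius 5 (perimeter = 2·8·5.000·sin(180°/8) = 30.61 mm); the r=6.5 cylinder at (-0.5, -2.5) contributes a regular 8-gon of circumradius 6.5 (perimeter = 2·8·6.500·sin(180°/8) = 39.80 mm); the cube at (15, 6) is absent (z outside [5.5, 16.5]); Taking the first minus the rest: starting from the r=9 cylinder, the r=5 cylinder at (-1, 10.5) partially overlaps it — only the 14.16 mm² overlap (of its 70.71 mm²) is removed, clipping the outline; the r=6.5 cylinder at (-0.5, -2.5) partially overlaps it — only the 118.51 mm² overlap (of its 119.50 mm²) is removed, clipping the outline — boundary = 84.65 mm. Overall, the cross-section is a single solid region. Total boundary length (outer) = 84.65 mm.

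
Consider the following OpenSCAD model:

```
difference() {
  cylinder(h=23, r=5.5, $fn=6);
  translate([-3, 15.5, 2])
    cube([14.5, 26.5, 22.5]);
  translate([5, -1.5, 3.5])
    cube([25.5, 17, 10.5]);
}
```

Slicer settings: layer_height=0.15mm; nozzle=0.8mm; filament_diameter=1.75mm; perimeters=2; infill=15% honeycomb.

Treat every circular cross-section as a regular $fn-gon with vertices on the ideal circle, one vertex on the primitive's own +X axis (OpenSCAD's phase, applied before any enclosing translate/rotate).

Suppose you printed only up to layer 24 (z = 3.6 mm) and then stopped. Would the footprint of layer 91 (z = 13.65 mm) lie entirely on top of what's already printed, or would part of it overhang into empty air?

entirely on top

Compare the two slices. At z = 3.6: the r=5.5 cylinder contributes a regular 6-gon of circumradius 5.5 (area = (6/2)·5.500²·sin(360°/6) = 78.59 mm²); the cube at (-3, 15.5) is present — its section is the full 14.5×26.5 rectangle (area 384.25 mm²); the cube at (5, -1.5) (footprint 25.5×17) is included at this height (area 433.50 mm²); After the difference (first − rest): starting from the r=5.5 cylinder (78.59 mm²), the 14.5×26.5 cube at (-3, 15.5) misses the remaining region (no effect); the 25.5×17 cube at (5, -1.5) partially overlaps it — only the 0.43 mm² overlap (of its 433.50 mm²) is removed, clipping the outline — area = 78.16 mm². At z = 13.65: the cylinder: section is a regular 6-gon, circumradius r=5.5 (area = (6/2)·5.500²·sin(360°/6) = 78.59 mm²); the 14.5×26.5 cube at (-3, 15.5) contributes its full rectangle (area 384.25 mm²); the 25.5×17 cube at (5, -1.5) contributes its full rectangle (area 433.50 mm²); Subtracting the remaining from the first: starting from the r=5.5 cylinder (78.59 mm²), the 14.5×26.5 cube at (-3, 15.5) misses the remaining region (no effect); the 25.5×17 cube at (5, -1.5) partially overlaps it — only the 0.43 mm² overlap (of its 433.50 mm²) is removed, clipping the outline — area = 78.16 mm². Checking containment: the cross-section at z = 13.65 is a subset of the cross-section at z = 3.6.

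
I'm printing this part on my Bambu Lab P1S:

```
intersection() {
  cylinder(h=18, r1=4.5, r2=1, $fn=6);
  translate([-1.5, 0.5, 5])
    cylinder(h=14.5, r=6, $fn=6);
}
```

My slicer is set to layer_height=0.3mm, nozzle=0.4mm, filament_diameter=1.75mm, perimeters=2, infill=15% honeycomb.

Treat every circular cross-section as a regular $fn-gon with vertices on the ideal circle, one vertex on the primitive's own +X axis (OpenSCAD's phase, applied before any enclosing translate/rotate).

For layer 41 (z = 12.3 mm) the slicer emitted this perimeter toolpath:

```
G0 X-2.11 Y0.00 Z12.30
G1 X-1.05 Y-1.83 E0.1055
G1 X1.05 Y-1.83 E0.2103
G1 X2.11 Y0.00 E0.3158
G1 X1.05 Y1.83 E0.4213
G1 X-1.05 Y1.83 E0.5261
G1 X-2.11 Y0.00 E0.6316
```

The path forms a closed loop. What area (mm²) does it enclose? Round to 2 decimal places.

11.57 mm²

Apply the shoelace formula to the sequence of (X, Y) vertices; enclosed area = 11.57 mm².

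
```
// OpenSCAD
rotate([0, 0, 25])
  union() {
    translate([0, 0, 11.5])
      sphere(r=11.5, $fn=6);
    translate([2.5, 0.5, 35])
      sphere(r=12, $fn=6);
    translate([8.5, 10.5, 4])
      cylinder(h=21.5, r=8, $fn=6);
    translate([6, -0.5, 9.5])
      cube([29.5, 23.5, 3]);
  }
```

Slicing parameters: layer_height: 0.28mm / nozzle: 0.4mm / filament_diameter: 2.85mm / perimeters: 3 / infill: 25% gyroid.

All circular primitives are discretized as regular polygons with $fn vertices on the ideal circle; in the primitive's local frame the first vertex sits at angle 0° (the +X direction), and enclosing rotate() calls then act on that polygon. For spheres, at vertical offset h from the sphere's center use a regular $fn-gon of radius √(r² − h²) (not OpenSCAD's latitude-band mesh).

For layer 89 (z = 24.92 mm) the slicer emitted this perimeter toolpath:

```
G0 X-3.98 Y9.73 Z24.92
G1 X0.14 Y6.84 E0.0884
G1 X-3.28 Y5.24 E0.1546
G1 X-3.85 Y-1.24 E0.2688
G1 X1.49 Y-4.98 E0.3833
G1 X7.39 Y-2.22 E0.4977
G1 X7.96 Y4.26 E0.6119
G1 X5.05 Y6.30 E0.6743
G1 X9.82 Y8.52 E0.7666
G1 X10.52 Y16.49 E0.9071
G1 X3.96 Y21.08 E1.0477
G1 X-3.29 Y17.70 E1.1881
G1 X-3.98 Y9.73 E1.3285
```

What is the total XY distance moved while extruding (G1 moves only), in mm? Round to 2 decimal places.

75.67 mm

Sum the Euclidean lengths of each G1 segment: total = 75.67 mm.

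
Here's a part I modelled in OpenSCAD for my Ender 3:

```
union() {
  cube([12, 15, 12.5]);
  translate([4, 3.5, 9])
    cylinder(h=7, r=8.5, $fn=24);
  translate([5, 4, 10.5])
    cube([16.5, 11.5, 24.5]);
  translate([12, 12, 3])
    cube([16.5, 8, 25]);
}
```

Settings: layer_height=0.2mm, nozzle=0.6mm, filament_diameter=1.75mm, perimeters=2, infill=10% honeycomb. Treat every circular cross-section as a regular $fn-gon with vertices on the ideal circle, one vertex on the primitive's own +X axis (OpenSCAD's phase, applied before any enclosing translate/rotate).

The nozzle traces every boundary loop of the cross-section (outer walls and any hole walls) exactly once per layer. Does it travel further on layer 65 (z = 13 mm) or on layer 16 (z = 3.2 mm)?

layer 65 (z = 13 mm)

Layer 65 (z = 13): the cube does not reach this height (z outside [0, 12.5]); the r=8.5 cylinder at (4, 3.5) gives a regular 24-gon of circumradius 8.5 (constant along its height) (perimeter = 2·24·8.500·sin(180°/24) = 53.25 mm); the cube at (5, 4) (footprint 16.5×11.5) is included at this height (perimeter 56.00 mm); the cube at (12, 12) (footprint 16.5×8) is included at this height (perimeter 49.00 mm); Combining (union): the regions partially overlap (shared area 77.18 mm²), so the edge portions inside another operand are dropped and the merged outline is re-measured after clipping — boundary = 105.15 mm. So its perimeter = 105.15 mm. Layer 16 (z = 3.2): the cube is present — its section is the full 12×15 rectangle (perimeter 54.00 mm); the cylinder at (4, 3.5) is not intersected at this z (z outside [9, 16]); the cube at (5, 4) is absent (z outside [10.5, 35]); the 16.5×8 cube at (12, 12) contributes its full rectangle (perimeter 49.00 mm); Merging all regions: the 2 present regions share edge segments without overlapping in area, so areas simply add but the touching pieces fuse into one outline (the shared edge portions become interior and drop out of the boundary) — boundary = 97.00 mm. So its perimeter = 97.00 mm. Layer 65 is larger (105.15 vs 97.00 mm).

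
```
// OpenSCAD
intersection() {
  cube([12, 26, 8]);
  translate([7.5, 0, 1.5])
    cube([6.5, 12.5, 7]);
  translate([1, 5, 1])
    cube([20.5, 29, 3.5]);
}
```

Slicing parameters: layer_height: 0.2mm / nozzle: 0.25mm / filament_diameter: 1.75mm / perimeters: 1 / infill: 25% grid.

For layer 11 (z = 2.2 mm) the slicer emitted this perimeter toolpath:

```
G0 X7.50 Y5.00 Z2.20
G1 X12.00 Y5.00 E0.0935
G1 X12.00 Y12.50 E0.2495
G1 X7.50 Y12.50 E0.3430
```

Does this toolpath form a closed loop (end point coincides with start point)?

no

Start point (G0): (7.50, 5.00). End point (last G1): the path does not return to the start — open.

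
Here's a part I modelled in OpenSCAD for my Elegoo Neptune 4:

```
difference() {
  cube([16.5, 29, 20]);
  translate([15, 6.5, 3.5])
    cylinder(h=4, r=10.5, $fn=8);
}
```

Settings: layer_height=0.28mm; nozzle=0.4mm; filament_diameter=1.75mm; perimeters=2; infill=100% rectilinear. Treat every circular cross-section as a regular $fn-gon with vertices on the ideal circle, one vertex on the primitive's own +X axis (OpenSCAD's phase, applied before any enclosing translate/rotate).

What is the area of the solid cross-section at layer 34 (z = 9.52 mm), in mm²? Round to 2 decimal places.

At z = 9.52 mm: the cube is present — its section is the full 16.5×29 rectangle (area 478.50 mm²); the cylinder at (15, 6.5) does not reach this height (z outside [3.5, 7.5]); Subtracting the remaining from the first: none of the subtracted shapes is present at this height, so the 16.5×29 cube is unchanged — area = 478.50 mm². Overall, the cross-section is a single solid region. Net area = 478.50 mm².

478.50 mm²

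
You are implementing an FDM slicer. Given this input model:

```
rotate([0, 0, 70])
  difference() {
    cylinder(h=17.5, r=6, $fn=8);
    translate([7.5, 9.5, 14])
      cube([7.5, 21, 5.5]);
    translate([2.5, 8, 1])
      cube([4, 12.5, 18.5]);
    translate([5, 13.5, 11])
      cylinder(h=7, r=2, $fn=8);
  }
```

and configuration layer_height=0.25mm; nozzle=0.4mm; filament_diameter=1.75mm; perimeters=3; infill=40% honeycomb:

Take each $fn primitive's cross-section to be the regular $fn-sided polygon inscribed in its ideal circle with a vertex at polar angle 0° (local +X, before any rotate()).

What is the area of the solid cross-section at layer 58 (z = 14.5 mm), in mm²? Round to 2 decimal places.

At z = 14.5 mm: the cylinder: section is a regular 8-gon, circumradius r=6 (area = (8/2)·6.000²·sin(360°/8) = 101.82 mm²); the cube at (7.5, 9.5) (footprint 7.5×21) is included at this height (area 157.50 mm²); the cube at (2.5, 8) is present — its section is the full 4×12.5 rectangle (area 50.00 mm²); the r=2 cylinder at (5, 13.5) contributes a regular 8-gon of circumradius 2 (area = (8/2)·2.000²·sin(360°/8) = 11.31 mm²); After the difference (first − rest): starting from the r=6 cylinder (101.82 mm²), the 7.5×21 cube at (7.5, 9.5) misses the remaining region (no effect); the 4×12.5 cube at (2.5, 8) misses the remaining region (no effect); the r=2 cylinder at (5, 13.5) misses the remaining region (no effect) — area = 101.82 mm²; (rotated 70° about Z; rotation is an isometry so areas/perimeters/island counts are preserved). Overall, the cross-section is a single solid region. Net area = 101.82 mm².

101.82 mm²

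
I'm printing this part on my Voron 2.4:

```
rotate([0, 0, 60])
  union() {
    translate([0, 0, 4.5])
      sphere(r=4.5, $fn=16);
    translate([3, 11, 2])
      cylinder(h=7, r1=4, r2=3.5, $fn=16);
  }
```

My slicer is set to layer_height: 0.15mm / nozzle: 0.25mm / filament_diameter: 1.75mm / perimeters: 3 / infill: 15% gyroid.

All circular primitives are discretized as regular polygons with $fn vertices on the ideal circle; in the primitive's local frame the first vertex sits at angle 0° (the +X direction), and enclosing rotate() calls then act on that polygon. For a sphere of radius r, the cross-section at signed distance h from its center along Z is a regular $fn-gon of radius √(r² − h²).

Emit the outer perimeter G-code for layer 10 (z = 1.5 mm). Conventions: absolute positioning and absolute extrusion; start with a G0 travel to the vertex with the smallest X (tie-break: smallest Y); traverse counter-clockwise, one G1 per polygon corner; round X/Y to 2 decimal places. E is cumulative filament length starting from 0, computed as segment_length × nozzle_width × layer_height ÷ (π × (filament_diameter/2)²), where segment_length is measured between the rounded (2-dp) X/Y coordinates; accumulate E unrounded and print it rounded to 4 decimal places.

G0 X-3.33 Y0.44 Z1.50
G1 X-3.24 Y-0.87 E0.0205
G1 X-2.66 Y-2.04 E0.0408
G1 X-1.68 Y-2.90 E0.0612
G1 X-0.44 Y-3.33 E0.0816
G1 X0.87 Y-3.24 E0.1021
G1 X2.04 Y-2.66 E0.1225
G1 X2.90 Y-1.68 E0.1428
G1 X3.33 Y-0.44 E0.1632
G1 X3.24 Y0.87 E0.1837
G1 X2.66 Y2.04 E0.2041
G1 X1.68 Y2.90 E0.2244
G1 X0.44 Y3.33 E0.2449
G1 X-0.87 Y3.24 E0.2653
G1 X-2.04 Y2.66 E0.2857
G1 X-2.90 Y1.68 E0.3060
G1 X-3.33 Y0.44 E0.3265

At z = 1.5 mm: the r=4.5 sphere slices to a regular 16-gon of circumradius 3.354 (√(r²−h²) with h=3 from center); the cone at (3, 11) is absent (z outside [2, 9]); Taking the union: only the r=4.5 sphere is present, so the union is just that shape — 1 connected region; (whole slice rotated 60° about Z — lengths, areas and connectivity unchanged). The outline is a single polygon with 16 vertices. Extrusion per mm of travel: 0.25 × 0.15 / (π × 0.875²) = 0.015591. Accumulating E over each segment gives final E = 0.3265.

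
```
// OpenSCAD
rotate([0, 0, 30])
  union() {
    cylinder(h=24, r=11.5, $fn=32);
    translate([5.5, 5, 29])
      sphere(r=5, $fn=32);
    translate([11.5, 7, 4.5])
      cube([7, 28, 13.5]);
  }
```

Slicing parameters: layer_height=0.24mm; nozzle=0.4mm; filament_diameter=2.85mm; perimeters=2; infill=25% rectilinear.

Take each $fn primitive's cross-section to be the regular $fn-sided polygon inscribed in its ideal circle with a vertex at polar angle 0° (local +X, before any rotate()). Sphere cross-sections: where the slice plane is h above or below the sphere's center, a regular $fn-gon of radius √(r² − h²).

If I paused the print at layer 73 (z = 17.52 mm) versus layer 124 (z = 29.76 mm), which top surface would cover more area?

layer 73 (z = 17.52 mm)

Layer 73 (z = 17.52): the r=11.5 cylinder contributes a regular 32-gon of circumradius 11.5 (area = (32/2)·11.500²·sin(360°/32) = 412.81 mm²); the sphere at (5.5, 5) is absent (|z−center|=11.480 > r=5); the 7×28 cube at (11.5, 7) contributes its full rectangle (area 196.00 mm²); Combining (union): the 2 present regions are separate (no shared area or edge), so areas and boundary lengths simply add and each stays a separate island — area = 608.81 mm²; (rotated 30° about Z; rotation is an isometry so areas/perimeters/island counts are preserved). So its area = 608.81 mm². Layer 124 (z = 29.76): the cylinder is not intersected at this z (z outside [0, 24]); the sphere at (5.5, 5): section is a regular 32-gon, circumradius = √(r²−h²) = √(5²−0.76²) = 4.942 (area = (32/2)·4.942²·sin(360°/32) = 76.23 mm²); the cube at (11.5, 7) is absent (z outside [4.5, 18]); Combining (union): only the r=5 sphere at (5.5, 5) is present, so the union is just that shape — area = 76.23 mm²; (rotated 30° about Z; rotation is an isometry so areas/perimeters/island counts are preserved). So its area = 76.23 mm². Layer 73 is larger (608.81 vs 76.23 mm²).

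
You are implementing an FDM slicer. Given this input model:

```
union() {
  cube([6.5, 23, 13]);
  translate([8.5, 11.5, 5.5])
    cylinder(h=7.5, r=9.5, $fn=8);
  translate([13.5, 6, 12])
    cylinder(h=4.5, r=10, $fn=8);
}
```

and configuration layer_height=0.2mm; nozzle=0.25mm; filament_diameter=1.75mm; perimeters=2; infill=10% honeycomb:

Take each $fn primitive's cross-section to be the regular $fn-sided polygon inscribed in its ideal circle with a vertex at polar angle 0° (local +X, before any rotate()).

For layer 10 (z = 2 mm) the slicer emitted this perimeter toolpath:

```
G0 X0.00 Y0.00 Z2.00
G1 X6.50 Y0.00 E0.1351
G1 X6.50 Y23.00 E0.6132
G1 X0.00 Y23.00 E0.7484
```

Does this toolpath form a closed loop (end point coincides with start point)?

no

Start point (G0): (0.00, 0.00). End point (last G1): the path does not return to the start — open.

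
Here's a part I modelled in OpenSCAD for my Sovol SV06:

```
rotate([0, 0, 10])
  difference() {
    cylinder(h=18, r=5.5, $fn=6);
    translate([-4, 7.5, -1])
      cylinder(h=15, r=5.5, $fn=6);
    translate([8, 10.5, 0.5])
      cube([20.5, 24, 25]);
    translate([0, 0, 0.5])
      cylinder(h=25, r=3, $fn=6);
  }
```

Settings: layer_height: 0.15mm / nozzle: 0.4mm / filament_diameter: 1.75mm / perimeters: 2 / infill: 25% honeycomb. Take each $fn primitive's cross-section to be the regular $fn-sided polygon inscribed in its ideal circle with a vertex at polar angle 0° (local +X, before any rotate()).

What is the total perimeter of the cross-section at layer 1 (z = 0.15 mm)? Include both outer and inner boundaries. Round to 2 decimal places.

At z = 0.15 mm: the cylinder: section is a regular 6-gon, circumradius r=5.5 (perimeter = 2·6·5.500·sin(180°/6) = 33.00 mm); the cylinder at (-4, 7.5): section is a regular 6-gon, circumradius r=5.5 (perimeter = 2·6·5.500·sin(180°/6) = 33.00 mm); the cube at (8, 10.5) is not intersected at this z (z outside [0.5, 25.5]); the cylinder is not intersected at this z (z outside [0.5, 25.5]); After the difference (first − rest): starting from the r=5.5 cylinder, the r=5.5 cylinder at (-4, 7.5) partially overlaps it — only the 5.41 mm² overlap (of its 78.59 mm²) is removed, clipping the outline — boundary = 33.00 mm; (rotated 10° about Z; rotation is an isometry so areas/perimeters/island counts are preserved). Overall, the cross-section is a single solid region. Total boundary length (outer) = 33.00 mm.

33.00 mm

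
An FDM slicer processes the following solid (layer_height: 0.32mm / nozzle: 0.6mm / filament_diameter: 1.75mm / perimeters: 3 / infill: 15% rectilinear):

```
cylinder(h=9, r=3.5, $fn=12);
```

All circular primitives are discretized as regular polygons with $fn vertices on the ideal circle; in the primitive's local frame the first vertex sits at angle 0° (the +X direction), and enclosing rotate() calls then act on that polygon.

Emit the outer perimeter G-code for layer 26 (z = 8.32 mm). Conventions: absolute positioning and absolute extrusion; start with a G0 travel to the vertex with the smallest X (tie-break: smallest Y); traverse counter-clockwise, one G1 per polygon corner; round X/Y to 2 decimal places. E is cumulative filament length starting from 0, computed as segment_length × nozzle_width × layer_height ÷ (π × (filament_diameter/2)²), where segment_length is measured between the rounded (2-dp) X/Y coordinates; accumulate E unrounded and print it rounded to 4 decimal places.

At z = 8.32 mm: the cylinder: section is a regular 12-gon, circumradius r=3.5. The outline is a single polygon with 12 vertices. Extrusion per mm of travel: 0.6 × 0.32 / (π × 0.875²) = 0.079824. Accumulating E over each segment gives final E = 1.7351.

G0 X-3.50 Y0.00 Z8.32
G1 X-3.03 Y-1.75 E0.1446
G1 X-1.75 Y-3.03 E0.2891
G1 X0.00 Y-3.50 E0.4338
G1 X1.75 Y-3.03 E0.5784
G1 X3.03 Y-1.75 E0.7229
G1 X3.50 Y0.00 E0.8676
G1 X3.03 Y1.75 E1.0122
G1 X1.75 Y3.03 E1.1567
G1 X0.00 Y3.50 E1.3013
G1 X-1.75 Y3.03 E1.4460
G1 X-3.03 Y1.75 E1.5905
G1 X-3.50 Y0.00 E1.7351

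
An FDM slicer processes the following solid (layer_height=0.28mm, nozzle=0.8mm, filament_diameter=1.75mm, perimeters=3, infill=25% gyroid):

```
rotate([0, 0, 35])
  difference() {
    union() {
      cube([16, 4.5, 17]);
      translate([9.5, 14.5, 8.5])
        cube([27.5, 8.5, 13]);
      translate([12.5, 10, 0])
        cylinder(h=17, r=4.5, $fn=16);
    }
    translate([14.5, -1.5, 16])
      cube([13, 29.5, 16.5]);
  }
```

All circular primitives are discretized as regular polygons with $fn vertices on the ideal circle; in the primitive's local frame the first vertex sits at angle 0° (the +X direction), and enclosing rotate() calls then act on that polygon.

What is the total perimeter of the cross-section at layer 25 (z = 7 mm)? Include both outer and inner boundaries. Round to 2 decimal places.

69.09 mm

At z = 7 mm: the cube is present — its section is the full 16×4.5 rectangle (perimeter 41.00 mm); the cube at (9.5, 14.5) is not intersected at this z (z outside [8.5, 21.5]); the r=4.5 cylinder at (12.5, 10) contributes a regular 16-gon of circumradius 4.5 (perimeter = 2·16·4.500·sin(180°/16) = 28.09 mm); Taking the union: the 2 present regions are separate (no shared area or edge), so areas and boundary lengths simply add and each stays a separate island — boundary = 69.09 mm; the cube at (14.5, -1.5) is absent (z outside [16, 32.5]); Subtracting the remaining from the first: none of the subtracted shapes is present at this height, so that combined region is unchanged — boundary = 69.09 mm; (rotated 35° about Z; rotation is an isometry so areas/perimeters/island counts are preserved). Overall, the cross-section has 2 separate islands. Total boundary length (outer) = 69.09 mm.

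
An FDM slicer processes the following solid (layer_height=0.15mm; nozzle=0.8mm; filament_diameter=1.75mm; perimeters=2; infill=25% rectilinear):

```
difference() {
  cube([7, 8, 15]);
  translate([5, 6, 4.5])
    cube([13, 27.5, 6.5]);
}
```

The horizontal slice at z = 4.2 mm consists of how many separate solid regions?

At z = 4.2 mm: the cube is present — its section is the full 7×8 rectangle; the cube at (5, 6) is not intersected at this z (z outside [4.5, 11]); After the difference (first − rest): none of the subtracted shapes is present at this height, so the 7×8 cube is unchanged — 1 connected region. The result has 1 disconnected region.

1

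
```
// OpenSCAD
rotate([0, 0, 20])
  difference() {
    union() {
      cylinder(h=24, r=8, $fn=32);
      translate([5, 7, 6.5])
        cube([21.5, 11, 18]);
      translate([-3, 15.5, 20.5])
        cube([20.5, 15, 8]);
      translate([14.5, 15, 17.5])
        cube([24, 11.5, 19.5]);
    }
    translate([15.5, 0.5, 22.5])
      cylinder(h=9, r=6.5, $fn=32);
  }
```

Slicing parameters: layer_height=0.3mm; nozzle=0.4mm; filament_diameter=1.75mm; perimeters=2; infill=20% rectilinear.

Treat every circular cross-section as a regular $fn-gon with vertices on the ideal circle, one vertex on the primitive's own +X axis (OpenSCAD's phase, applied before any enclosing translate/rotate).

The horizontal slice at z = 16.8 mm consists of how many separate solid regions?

At z = 16.8 mm: the cylinder: section is a regular 32-gon, circumradius r=8; the cube at (5, 7) (footprint 21.5×11) is included at this height; the cube at (-3, 15.5) does not reach this height (z outside [20.5, 28.5]); the cube at (14.5, 15) does not reach this height (z outside [17.5, 37]); Taking the union: the 2 present regions are separate (no shared area or edge), so areas and boundary lengths simply add and each stays a separate island — 2 connected regions; the cylinder at (15.5, 0.5) is absent (z outside [22.5, 31.5]); Taking the first minus the rest: none of the subtracted shapes is present at this height, so that combined region is unchanged — 2 connected regions; (rotated 20° about Z; rotation is an isometry so areas/perimeters/island counts are preserved). The result has 2 disconnected regions.

2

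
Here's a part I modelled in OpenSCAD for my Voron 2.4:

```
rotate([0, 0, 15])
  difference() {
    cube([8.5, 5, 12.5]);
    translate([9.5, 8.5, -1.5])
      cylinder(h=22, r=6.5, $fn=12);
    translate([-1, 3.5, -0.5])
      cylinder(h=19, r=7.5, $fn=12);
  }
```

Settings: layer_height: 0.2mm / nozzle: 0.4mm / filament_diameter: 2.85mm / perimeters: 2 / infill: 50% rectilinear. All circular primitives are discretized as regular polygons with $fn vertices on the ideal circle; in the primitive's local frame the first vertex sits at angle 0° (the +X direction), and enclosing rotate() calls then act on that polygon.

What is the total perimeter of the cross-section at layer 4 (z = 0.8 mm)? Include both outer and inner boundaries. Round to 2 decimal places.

At z = 0.8 mm: the 8.5×5 cube contributes its full rectangle (perimeter 27.00 mm); the r=6.5 cylinder at (9.5, 8.5) contributes a regular 12-gon of circumradius 6.5 (perimeter = 2·12·6.500·sin(180°/12) = 40.38 mm); the r=7.5 cylinder at (-1, 3.5) contributes a regular 12-gon of circumradius 7.5 (perimeter = 2·12·7.500·sin(180°/12) = 46.59 mm); Subtracting the remaining from the first: starting from the 8.5×5 cube, the r=6.5 cylinder at (9.5, 8.5) partially overlaps it — only the 7.74 mm² overlap (of its 126.75 mm²) is removed, clipping the outline; the r=7.5 cylinder at (-1, 3.5) partially overlaps it — only the 28.11 mm² overlap (of its 168.75 mm²) is removed, clipping the outline — boundary = 10.41 mm; (rotated 15° about Z; rotation is an isometry so areas/perimeters/island counts are preserved). Overall, the cross-section is a single solid region. Total boundary length (outer) = 10.41 mm.

10.41 mm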